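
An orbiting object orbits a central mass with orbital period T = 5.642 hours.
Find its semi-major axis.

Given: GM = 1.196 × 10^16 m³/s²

Convert to SI: T = 5.642 hours = 20311.2 s.
Invert Kepler's third law: a = (GM · T² / (4π²))^(1/3).
Substituting T = 20311.2 s and GM = 1.196e+16 m³/s²:
a = (1.196e+16 · (20311.2)² / (4π²))^(1/3) m
a ≈ 5e+07 m = 50 Mm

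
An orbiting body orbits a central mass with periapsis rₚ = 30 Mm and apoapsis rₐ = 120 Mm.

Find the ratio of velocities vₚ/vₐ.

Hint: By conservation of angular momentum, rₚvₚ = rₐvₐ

Convert to SI: rₚ = 30 Mm = 3e+07 m; rₐ = 120 Mm = 1.2e+08 m.
Conservation of angular momentum gives rₚvₚ = rₐvₐ, so vₚ/vₐ = rₐ/rₚ.
vₚ/vₐ = 1.2e+08 / 3e+07 ≈ 4.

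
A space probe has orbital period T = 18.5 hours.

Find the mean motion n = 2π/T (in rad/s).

Convert to SI: T = 18.5 hours = 66600 s.
n = 2π / T.
n = 2π / 66600 s ≈ 9.434e-05 rad/s.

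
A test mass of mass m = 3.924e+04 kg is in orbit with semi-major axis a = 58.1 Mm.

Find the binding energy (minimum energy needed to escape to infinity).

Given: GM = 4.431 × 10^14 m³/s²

Convert to SI: a = 58.1 Mm = 5.81e+07 m.
Total orbital energy is E = −GMm/(2a); binding energy is E_bind = −E = GMm/(2a).
E_bind = 4.431e+14 · 3.924e+04 / (2 · 5.81e+07) J ≈ 1.496e+11 J = 149.6 GJ.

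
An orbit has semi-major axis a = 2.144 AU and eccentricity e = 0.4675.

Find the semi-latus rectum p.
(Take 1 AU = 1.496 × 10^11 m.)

Convert to SI: a = 2.144 AU = 3.20742e+11 m.
p = a (1 − e²).
p = 3.20742e+11 · (1 − (0.4675)²) = 3.20742e+11 · 0.781444 ≈ 2.506e+11 m = 1.675 AU.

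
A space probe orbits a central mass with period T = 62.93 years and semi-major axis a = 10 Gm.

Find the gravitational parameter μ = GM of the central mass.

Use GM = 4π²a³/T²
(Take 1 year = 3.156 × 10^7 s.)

Convert to SI: T = 62.93 years = 1.98607e+09 s; a = 10 Gm = 1e+10 m.
GM = 4π² · a³ / T².
GM = 4π² · (1e+10)³ / (1.98607e+09)² m³/s² ≈ 1.001e+13 m³/s² = 1.001 × 10^13 m³/s².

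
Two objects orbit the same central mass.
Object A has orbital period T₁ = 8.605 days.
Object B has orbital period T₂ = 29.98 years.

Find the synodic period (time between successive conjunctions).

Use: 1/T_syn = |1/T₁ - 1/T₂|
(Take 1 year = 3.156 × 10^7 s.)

Convert to SI: T₁ = 8.605 days = 743472 s; T₂ = 29.98 years = 9.46169e+08 s.
T_syn = |T₁ · T₂ / (T₁ − T₂)|.
T_syn = |743472 · 9.46169e+08 / (743472 − 9.46169e+08)| s ≈ 7.441e+05 s = 8.612 days.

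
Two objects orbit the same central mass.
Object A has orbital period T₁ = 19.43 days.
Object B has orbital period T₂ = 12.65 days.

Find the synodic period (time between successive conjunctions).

Convert to SI: T₁ = 19.43 days = 1.67875e+06 s; T₂ = 12.65 days = 1.09296e+06 s.
T_syn = |T₁ · T₂ / (T₁ − T₂)|.
T_syn = |1.67875e+06 · 1.09296e+06 / (1.67875e+06 − 1.09296e+06)| s ≈ 3.132e+06 s = 36.25 days.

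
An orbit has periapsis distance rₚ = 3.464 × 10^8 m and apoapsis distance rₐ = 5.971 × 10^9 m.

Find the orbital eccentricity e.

e = (rₐ − rₚ) / (rₐ + rₚ).
e = (5.971e+09 − 3.464e+08) / (5.971e+09 + 3.464e+08) = 5.6246e+09 / 6.3174e+09 ≈ 0.8903.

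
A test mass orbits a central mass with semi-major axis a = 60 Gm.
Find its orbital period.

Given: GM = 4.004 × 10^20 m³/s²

Convert to SI: a = 60 Gm = 6e+10 m.
Kepler's third law: T = 2π √(a³ / GM).
Substituting a = 6e+10 m and GM = 4.004e+20 m³/s²:
T = 2π √((6e+10)³ / 4.004e+20) s
T ≈ 4.615e+06 s = 53.41 days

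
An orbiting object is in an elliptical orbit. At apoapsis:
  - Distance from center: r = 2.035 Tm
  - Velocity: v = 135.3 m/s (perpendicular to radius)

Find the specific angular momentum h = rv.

Convert to SI: r = 2.035 Tm = 2.035e+12 m.
With v perpendicular to r, h = r · v.
h = 2.035e+12 · 135.3 m²/s ≈ 2.753e+14 m²/s.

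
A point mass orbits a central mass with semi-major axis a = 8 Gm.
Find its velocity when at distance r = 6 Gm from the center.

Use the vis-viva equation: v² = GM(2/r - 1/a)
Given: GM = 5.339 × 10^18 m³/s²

Convert to SI: a = 8 Gm = 8e+09 m; r = 6 Gm = 6e+09 m.
Vis-viva: v = √(GM · (2/r − 1/a)).
2/r − 1/a = 2/6e+09 − 1/8e+09 = 2.08333e-10 m⁻¹.
v = √(5.339e+18 · 2.08333e-10) m/s ≈ 3.335e+04 m/s = 33.35 km/s.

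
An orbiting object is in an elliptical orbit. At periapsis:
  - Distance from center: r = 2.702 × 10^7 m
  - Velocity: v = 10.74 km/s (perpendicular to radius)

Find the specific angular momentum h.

Convert to SI: v = 10.74 km/s = 10740 m/s.
With v perpendicular to r, h = r · v.
h = 2.702e+07 · 10740 m²/s ≈ 2.902e+11 m²/s.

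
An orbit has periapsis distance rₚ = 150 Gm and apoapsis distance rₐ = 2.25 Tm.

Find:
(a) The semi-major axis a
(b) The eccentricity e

Convert to SI: rₚ = 150 Gm = 1.5e+11 m; rₐ = 2.25 Tm = 2.25e+12 m.
(a) a = (rₚ + rₐ) / 2 = (1.5e+11 + 2.25e+12) / 2 ≈ 1.2e+12 m = 1.2 Tm.
(b) e = (rₐ − rₚ) / (rₐ + rₚ) = (2.25e+12 − 1.5e+11) / (2.25e+12 + 1.5e+11) ≈ 0.875.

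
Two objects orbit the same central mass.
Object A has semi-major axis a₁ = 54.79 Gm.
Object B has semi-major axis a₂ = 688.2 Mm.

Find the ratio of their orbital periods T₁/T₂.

Convert to SI: a₁ = 54.79 Gm = 5.479e+10 m; a₂ = 688.2 Mm = 6.882e+08 m.
From Kepler's third law, (T₁/T₂)² = (a₁/a₂)³, so T₁/T₂ = (a₁/a₂)^(3/2).
a₁/a₂ = 5.479e+10 / 6.882e+08 = 79.6135.
T₁/T₂ = (79.6135)^(3/2) ≈ 710.4.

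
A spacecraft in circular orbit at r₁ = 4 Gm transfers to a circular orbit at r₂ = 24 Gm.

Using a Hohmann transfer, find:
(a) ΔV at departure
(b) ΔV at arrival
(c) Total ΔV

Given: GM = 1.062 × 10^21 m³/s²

Convert to SI: r₁ = 4 Gm = 4e+09 m; r₂ = 24 Gm = 2.4e+10 m.
Transfer semi-major axis: a_t = (r₁ + r₂)/2 = (4e+09 + 2.4e+10)/2 = 1.4e+10 m.
Circular speeds: v₁ = √(GM/r₁) = 515267 m/s, v₂ = √(GM/r₂) = 210357 m/s.
Transfer speeds (vis-viva v² = GM(2/r − 1/a_t)): v₁ᵗ = 674643 m/s, v₂ᵗ = 112440 m/s.
(a) ΔV₁ = |v₁ᵗ − v₁| ≈ 1.594e+05 m/s = 159.4 km/s.
(b) ΔV₂ = |v₂ − v₂ᵗ| ≈ 9.792e+04 m/s = 97.92 km/s.
(c) ΔV_total = ΔV₁ + ΔV₂ ≈ 2.573e+05 m/s = 257.3 km/s.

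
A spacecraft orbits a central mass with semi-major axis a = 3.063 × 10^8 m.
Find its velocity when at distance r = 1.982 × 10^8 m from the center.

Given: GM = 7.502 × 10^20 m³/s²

Vis-viva: v = √(GM · (2/r − 1/a)).
2/r − 1/a = 2/1.982e+08 − 1/3.063e+08 = 6.82604e-09 m⁻¹.
v = √(7.502e+20 · 6.82604e-09) m/s ≈ 2.263e+06 m/s = 2263 km/s.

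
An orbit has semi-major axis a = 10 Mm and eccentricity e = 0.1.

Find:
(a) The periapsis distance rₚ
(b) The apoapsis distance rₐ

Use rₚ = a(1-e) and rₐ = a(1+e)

Convert to SI: a = 10 Mm = 1e+07 m.
(a) rₚ = a(1 − e) = 1e+07 · (1 − 0.1) = 1e+07 · 0.9 ≈ 9e+06 m = 9 Mm.
(b) rₐ = a(1 + e) = 1e+07 · (1 + 0.1) = 1e+07 · 1.1 ≈ 1.1e+07 m = 11 Mm.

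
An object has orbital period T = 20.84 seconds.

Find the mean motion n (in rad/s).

n = 2π / T.
n = 2π / 20.84 s ≈ 0.3015 rad/s.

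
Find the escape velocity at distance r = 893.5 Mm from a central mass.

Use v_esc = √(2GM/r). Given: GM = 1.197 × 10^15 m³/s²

Convert to SI: r = 893.5 Mm = 8.935e+08 m.
Escape velocity comes from setting total energy to zero: ½v² − GM/r = 0 ⇒ v_esc = √(2GM / r).
v_esc = √(2 · 1.197e+15 / 8.935e+08) m/s ≈ 1637 m/s = 1.637 km/s.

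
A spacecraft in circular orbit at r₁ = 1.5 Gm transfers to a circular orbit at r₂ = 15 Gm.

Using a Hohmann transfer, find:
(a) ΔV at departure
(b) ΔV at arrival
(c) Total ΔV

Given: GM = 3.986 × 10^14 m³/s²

Convert to SI: r₁ = 1.5 Gm = 1.5e+09 m; r₂ = 15 Gm = 1.5e+10 m.
Transfer semi-major axis: a_t = (r₁ + r₂)/2 = (1.5e+09 + 1.5e+10)/2 = 8.25e+09 m.
Circular speeds: v₁ = √(GM/r₁) = 515.493 m/s, v₂ = √(GM/r₂) = 163.013 m/s.
Transfer speeds (vis-viva v² = GM(2/r − 1/a_t)): v₁ᵗ = 695.091 m/s, v₂ᵗ = 69.5091 m/s.
(a) ΔV₁ = |v₁ᵗ − v₁| ≈ 179.6 m/s = 179.6 m/s.
(b) ΔV₂ = |v₂ − v₂ᵗ| ≈ 93.5 m/s = 93.5 m/s.
(c) ΔV_total = ΔV₁ + ΔV₂ ≈ 273.1 m/s = 273.1 m/s.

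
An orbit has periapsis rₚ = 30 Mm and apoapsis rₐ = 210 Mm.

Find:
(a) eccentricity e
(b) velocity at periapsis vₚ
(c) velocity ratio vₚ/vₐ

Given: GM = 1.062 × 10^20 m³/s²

Convert to SI: rₚ = 30 Mm = 3e+07 m; rₐ = 210 Mm = 2.1e+08 m.
(a) e = (rₐ − rₚ)/(rₐ + rₚ) = (2.1e+08 − 3e+07)/(2.1e+08 + 3e+07) ≈ 0.75
(b) With a = (rₚ + rₐ)/2 = 1.2e+08 m, vₚ = √(GM (2/rₚ − 1/a)) = √(1.062e+20 · (2/3e+07 − 1/1.2e+08)) m/s ≈ 2.489e+06 m/s
(c) Conservation of angular momentum (rₚvₚ = rₐvₐ) gives vₚ/vₐ = rₐ/rₚ = 2.1e+08/3e+07 ≈ 7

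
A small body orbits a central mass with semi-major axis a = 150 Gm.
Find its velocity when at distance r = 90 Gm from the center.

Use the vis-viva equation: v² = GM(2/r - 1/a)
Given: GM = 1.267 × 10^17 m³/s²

Convert to SI: a = 150 Gm = 1.5e+11 m; r = 90 Gm = 9e+10 m.
Vis-viva: v = √(GM · (2/r − 1/a)).
2/r − 1/a = 2/9e+10 − 1/1.5e+11 = 1.55556e-11 m⁻¹.
v = √(1.267e+17 · 1.55556e-11) m/s ≈ 1404 m/s = 1.404 km/s.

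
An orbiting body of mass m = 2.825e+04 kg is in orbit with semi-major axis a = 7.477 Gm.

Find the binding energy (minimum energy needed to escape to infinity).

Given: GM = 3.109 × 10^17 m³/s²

Convert to SI: a = 7.477 Gm = 7.477e+09 m.
Total orbital energy is E = −GMm/(2a); binding energy is E_bind = −E = GMm/(2a).
E_bind = 3.109e+17 · 2.825e+04 / (2 · 7.477e+09) J ≈ 5.873e+11 J = 587.3 GJ.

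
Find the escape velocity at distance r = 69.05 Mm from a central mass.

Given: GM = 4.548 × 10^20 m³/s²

Convert to SI: r = 69.05 Mm = 6.905e+07 m.
Escape velocity comes from setting total energy to zero: ½v² − GM/r = 0 ⇒ v_esc = √(2GM / r).
v_esc = √(2 · 4.548e+20 / 6.905e+07) m/s ≈ 3.629e+06 m/s = 3629 km/s.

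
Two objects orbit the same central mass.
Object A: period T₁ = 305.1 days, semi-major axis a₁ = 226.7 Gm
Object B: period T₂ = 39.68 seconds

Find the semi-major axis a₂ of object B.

Convert to SI: T₁ = 305.1 days = 2.63606e+07 s; a₁ = 226.7 Gm = 2.267e+11 m.
Kepler's third law: (T₁/T₂)² = (a₁/a₂)³ ⇒ a₂ = a₁ · (T₂/T₁)^(2/3).
T₂/T₁ = 39.68 / 2.63606e+07 = 1.50527e-06.
a₂ = 2.267e+11 · (1.50527e-06)^(2/3) m ≈ 2.978e+07 m = 29.78 Mm.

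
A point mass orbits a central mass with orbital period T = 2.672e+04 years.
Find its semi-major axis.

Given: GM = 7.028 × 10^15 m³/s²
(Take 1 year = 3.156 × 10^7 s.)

Convert to SI: T = 2.672e+04 years = 8.43283e+11 s.
Invert Kepler's third law: a = (GM · T² / (4π²))^(1/3).
Substituting T = 8.43283e+11 s and GM = 7.028e+15 m³/s²:
a = (7.028e+15 · (8.43283e+11)² / (4π²))^(1/3) m
a ≈ 5.021e+12 m = 5.021 Tm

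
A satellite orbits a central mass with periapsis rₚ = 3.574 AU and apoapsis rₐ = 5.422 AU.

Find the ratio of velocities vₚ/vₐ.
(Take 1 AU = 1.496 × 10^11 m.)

Convert to SI: rₚ = 3.574 AU = 5.3467e+11 m; rₐ = 5.422 AU = 8.11131e+11 m.
Conservation of angular momentum gives rₚvₚ = rₐvₐ, so vₚ/vₐ = rₐ/rₚ.
vₚ/vₐ = 8.11131e+11 / 5.3467e+11 ≈ 1.517.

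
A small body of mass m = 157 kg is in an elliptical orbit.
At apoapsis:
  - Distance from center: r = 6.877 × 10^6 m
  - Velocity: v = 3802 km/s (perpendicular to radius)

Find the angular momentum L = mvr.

Convert to SI: v = 3802 km/s = 3.802e+06 m/s.
Since v is perpendicular to r, L = m · v · r.
L = 157 · 3.802e+06 · 6.877e+06 kg·m²/s ≈ 4.105e+15 kg·m²/s.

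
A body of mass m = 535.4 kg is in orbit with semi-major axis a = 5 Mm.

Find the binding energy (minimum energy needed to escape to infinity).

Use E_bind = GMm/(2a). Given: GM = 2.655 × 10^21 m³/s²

Convert to SI: a = 5 Mm = 5e+06 m.
Total orbital energy is E = −GMm/(2a); binding energy is E_bind = −E = GMm/(2a).
E_bind = 2.655e+21 · 535.4 / (2 · 5e+06) J ≈ 1.421e+17 J = 142.1 PJ.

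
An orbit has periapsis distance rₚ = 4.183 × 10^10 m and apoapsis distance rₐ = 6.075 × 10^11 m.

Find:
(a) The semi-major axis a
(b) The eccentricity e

(a) a = (rₚ + rₐ) / 2 = (4.183e+10 + 6.075e+11) / 2 ≈ 3.247e+11 m = 3.247 × 10^11 m.
(b) e = (rₐ − rₚ) / (rₐ + rₚ) = (6.075e+11 − 4.183e+10) / (6.075e+11 + 4.183e+10) ≈ 0.8712.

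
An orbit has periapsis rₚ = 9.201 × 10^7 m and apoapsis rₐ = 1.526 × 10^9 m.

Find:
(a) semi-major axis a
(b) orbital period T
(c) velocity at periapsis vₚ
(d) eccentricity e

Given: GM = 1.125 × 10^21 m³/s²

(a) a = (rₚ + rₐ)/2 = (9.201e+07 + 1.526e+09)/2 ≈ 8.09e+08 m
(b) With a = (rₚ + rₐ)/2 = 8.09005e+08 m, T = 2π √(a³/GM) = 2π √((8.09005e+08)³/1.125e+21) s ≈ 4311 s
(c) With a = (rₚ + rₐ)/2 = 8.09005e+08 m, vₚ = √(GM (2/rₚ − 1/a)) = √(1.125e+21 · (2/9.201e+07 − 1/8.09005e+08)) m/s ≈ 4.802e+06 m/s
(d) e = (rₐ − rₚ)/(rₐ + rₚ) = (1.526e+09 − 9.201e+07)/(1.526e+09 + 9.201e+07) ≈ 0.8863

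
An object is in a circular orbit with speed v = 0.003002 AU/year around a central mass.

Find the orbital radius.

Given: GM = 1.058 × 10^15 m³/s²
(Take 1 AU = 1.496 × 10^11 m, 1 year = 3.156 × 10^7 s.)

Convert to SI: v = 0.003002 AU/year = 14.23 m/s.
For a circular orbit, v² = GM / r, so r = GM / v².
r = 1.058e+15 / (14.23)² m ≈ 5.225e+12 m = 34.93 AU.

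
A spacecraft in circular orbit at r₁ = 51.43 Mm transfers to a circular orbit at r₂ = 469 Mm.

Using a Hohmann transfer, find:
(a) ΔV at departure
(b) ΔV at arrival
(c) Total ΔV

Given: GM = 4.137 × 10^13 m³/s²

Convert to SI: r₁ = 51.43 Mm = 5.143e+07 m; r₂ = 469 Mm = 4.69e+08 m.
Transfer semi-major axis: a_t = (r₁ + r₂)/2 = (5.143e+07 + 4.69e+08)/2 = 2.60215e+08 m.
Circular speeds: v₁ = √(GM/r₁) = 896.88 m/s, v₂ = √(GM/r₂) = 297 m/s.
Transfer speeds (vis-viva v² = GM(2/r − 1/a_t)): v₁ᵗ = 1204.08 m/s, v₂ᵗ = 132.038 m/s.
(a) ΔV₁ = |v₁ᵗ − v₁| ≈ 307.2 m/s = 307.2 m/s.
(b) ΔV₂ = |v₂ − v₂ᵗ| ≈ 165 m/s = 165 m/s.
(c) ΔV_total = ΔV₁ + ΔV₂ ≈ 472.2 m/s = 472.2 m/s.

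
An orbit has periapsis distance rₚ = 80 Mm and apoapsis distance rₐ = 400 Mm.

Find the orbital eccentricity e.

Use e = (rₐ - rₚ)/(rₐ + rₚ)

Convert to SI: rₚ = 80 Mm = 8e+07 m; rₐ = 400 Mm = 4e+08 m.
e = (rₐ − rₚ) / (rₐ + rₚ).
e = (4e+08 − 8e+07) / (4e+08 + 8e+07) = 3.2e+08 / 4.8e+08 ≈ 0.6667.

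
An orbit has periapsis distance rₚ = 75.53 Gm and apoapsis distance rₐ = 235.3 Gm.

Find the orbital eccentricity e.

Convert to SI: rₚ = 75.53 Gm = 7.553e+10 m; rₐ = 235.3 Gm = 2.353e+11 m.
e = (rₐ − rₚ) / (rₐ + rₚ).
e = (2.353e+11 − 7.553e+10) / (2.353e+11 + 7.553e+10) = 1.5977e+11 / 3.1083e+11 ≈ 0.514.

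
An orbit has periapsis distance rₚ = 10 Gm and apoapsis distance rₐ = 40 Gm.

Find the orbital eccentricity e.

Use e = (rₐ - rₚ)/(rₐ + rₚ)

Convert to SI: rₚ = 10 Gm = 1e+10 m; rₐ = 40 Gm = 4e+10 m.
e = (rₐ − rₚ) / (rₐ + rₚ).
e = (4e+10 − 1e+10) / (4e+10 + 1e+10) = 3e+10 / 5e+10 ≈ 0.6.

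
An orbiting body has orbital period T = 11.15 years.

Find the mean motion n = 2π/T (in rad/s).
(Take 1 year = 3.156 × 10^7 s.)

Convert to SI: T = 11.15 years = 3.51894e+08 s.
n = 2π / T.
n = 2π / 3.51894e+08 s ≈ 1.786e-08 rad/s.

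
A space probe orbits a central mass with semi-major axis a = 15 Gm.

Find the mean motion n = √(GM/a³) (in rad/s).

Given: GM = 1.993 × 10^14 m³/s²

Convert to SI: a = 15 Gm = 1.5e+10 m.
n = √(GM / a³).
n = √(1.993e+14 / (1.5e+10)³) rad/s ≈ 7.685e-09 rad/s.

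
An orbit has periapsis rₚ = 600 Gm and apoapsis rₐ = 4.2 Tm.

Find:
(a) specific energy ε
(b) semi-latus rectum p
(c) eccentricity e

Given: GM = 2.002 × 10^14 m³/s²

Convert to SI: rₚ = 600 Gm = 6e+11 m; rₐ = 4.2 Tm = 4.2e+12 m.
(a) With a = (rₚ + rₐ)/2 = 2.4e+12 m, ε = −GM/(2a) = −2.002e+14/(2 · 2.4e+12) J/kg ≈ -41.71 J/kg
(b) From a = (rₚ + rₐ)/2 = 2.4e+12 m and e = (rₐ − rₚ)/(rₐ + rₚ) = 0.75, p = a(1 − e²) = 2.4e+12 · (1 − (0.75)²) ≈ 1.05e+12 m
(c) e = (rₐ − rₚ)/(rₐ + rₚ) = (4.2e+12 − 6e+11)/(4.2e+12 + 6e+11) ≈ 0.75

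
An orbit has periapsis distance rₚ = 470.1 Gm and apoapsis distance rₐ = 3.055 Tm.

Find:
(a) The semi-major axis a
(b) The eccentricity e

Convert to SI: rₚ = 470.1 Gm = 4.701e+11 m; rₐ = 3.055 Tm = 3.055e+12 m.
(a) a = (rₚ + rₐ) / 2 = (4.701e+11 + 3.055e+12) / 2 ≈ 1.763e+12 m = 1.763 Tm.
(b) e = (rₐ − rₚ) / (rₐ + rₚ) = (3.055e+12 − 4.701e+11) / (3.055e+12 + 4.701e+11) ≈ 0.7333.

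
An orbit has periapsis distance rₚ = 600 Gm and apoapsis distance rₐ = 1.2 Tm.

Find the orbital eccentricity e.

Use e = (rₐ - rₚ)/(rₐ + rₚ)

Convert to SI: rₚ = 600 Gm = 6e+11 m; rₐ = 1.2 Tm = 1.2e+12 m.
e = (rₐ − rₚ) / (rₐ + rₚ).
e = (1.2e+12 − 6e+11) / (1.2e+12 + 6e+11) = 6e+11 / 1.8e+12 ≈ 0.3333.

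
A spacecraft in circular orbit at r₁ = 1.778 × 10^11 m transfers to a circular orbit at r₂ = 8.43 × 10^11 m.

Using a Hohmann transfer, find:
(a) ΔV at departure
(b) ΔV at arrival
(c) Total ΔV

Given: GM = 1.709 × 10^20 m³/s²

Transfer semi-major axis: a_t = (r₁ + r₂)/2 = (1.778e+11 + 8.43e+11)/2 = 5.104e+11 m.
Circular speeds: v₁ = √(GM/r₁) = 31003.1 m/s, v₂ = √(GM/r₂) = 14238.3 m/s.
Transfer speeds (vis-viva v² = GM(2/r − 1/a_t)): v₁ᵗ = 39844.1 m/s, v₂ᵗ = 8403.65 m/s.
(a) ΔV₁ = |v₁ᵗ − v₁| ≈ 8841 m/s = 8.841 km/s.
(b) ΔV₂ = |v₂ − v₂ᵗ| ≈ 5835 m/s = 5.835 km/s.
(c) ΔV_total = ΔV₁ + ΔV₂ ≈ 1.468e+04 m/s = 14.68 km/s.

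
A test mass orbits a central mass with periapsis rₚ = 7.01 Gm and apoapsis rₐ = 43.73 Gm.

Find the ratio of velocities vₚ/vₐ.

Convert to SI: rₚ = 7.01 Gm = 7.01e+09 m; rₐ = 43.73 Gm = 4.373e+10 m.
Conservation of angular momentum gives rₚvₚ = rₐvₐ, so vₚ/vₐ = rₐ/rₚ.
vₚ/vₐ = 4.373e+10 / 7.01e+09 ≈ 6.238.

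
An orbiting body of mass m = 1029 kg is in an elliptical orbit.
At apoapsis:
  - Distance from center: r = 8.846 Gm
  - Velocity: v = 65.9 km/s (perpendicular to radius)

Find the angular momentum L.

Convert to SI: r = 8.846 Gm = 8.846e+09 m; v = 65.9 km/s = 65900 m/s.
Since v is perpendicular to r, L = m · v · r.
L = 1029 · 65900 · 8.846e+09 kg·m²/s ≈ 5.999e+17 kg·m²/s.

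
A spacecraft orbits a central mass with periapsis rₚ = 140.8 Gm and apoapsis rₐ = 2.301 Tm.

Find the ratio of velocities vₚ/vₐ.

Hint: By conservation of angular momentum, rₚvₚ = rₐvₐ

Convert to SI: rₚ = 140.8 Gm = 1.408e+11 m; rₐ = 2.301 Tm = 2.301e+12 m.
Conservation of angular momentum gives rₚvₚ = rₐvₐ, so vₚ/vₐ = rₐ/rₚ.
vₚ/vₐ = 2.301e+12 / 1.408e+11 ≈ 16.34.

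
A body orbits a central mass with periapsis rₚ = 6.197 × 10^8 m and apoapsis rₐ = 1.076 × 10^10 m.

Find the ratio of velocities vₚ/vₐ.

Conservation of angular momentum gives rₚvₚ = rₐvₐ, so vₚ/vₐ = rₐ/rₚ.
vₚ/vₐ = 1.076e+10 / 6.197e+08 ≈ 17.36.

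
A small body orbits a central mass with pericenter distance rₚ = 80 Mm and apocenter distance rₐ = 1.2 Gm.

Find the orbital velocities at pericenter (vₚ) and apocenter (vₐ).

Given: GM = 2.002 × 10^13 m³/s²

Convert to SI: rₚ = 80 Mm = 8e+07 m; rₐ = 1.2 Gm = 1.2e+09 m.
Use the vis-viva equation v² = GM(2/r − 1/a) with a = (rₚ + rₐ)/2 = (8e+07 + 1.2e+09)/2 = 6.4e+08 m.
vₚ = √(GM · (2/rₚ − 1/a)) = √(2.002e+13 · (2/8e+07 − 1/6.4e+08)) m/s ≈ 685 m/s = 685 m/s.
vₐ = √(GM · (2/rₐ − 1/a)) = √(2.002e+13 · (2/1.2e+09 − 1/6.4e+08)) m/s ≈ 45.67 m/s = 45.67 m/s.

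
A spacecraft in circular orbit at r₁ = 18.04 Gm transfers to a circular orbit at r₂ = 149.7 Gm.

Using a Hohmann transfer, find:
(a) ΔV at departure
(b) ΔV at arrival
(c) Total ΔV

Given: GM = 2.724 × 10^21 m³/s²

Convert to SI: r₁ = 18.04 Gm = 1.804e+10 m; r₂ = 149.7 Gm = 1.497e+11 m.
Transfer semi-major axis: a_t = (r₁ + r₂)/2 = (1.804e+10 + 1.497e+11)/2 = 8.387e+10 m.
Circular speeds: v₁ = √(GM/r₁) = 388584 m/s, v₂ = √(GM/r₂) = 134894 m/s.
Transfer speeds (vis-viva v² = GM(2/r − 1/a_t)): v₁ᵗ = 519150 m/s, v₂ᵗ = 62561.6 m/s.
(a) ΔV₁ = |v₁ᵗ − v₁| ≈ 1.306e+05 m/s = 130.6 km/s.
(b) ΔV₂ = |v₂ − v₂ᵗ| ≈ 7.233e+04 m/s = 72.33 km/s.
(c) ΔV_total = ΔV₁ + ΔV₂ ≈ 2.029e+05 m/s = 202.9 km/s.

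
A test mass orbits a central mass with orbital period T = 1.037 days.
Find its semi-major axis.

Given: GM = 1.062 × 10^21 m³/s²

Convert to SI: T = 1.037 days = 89596.8 s.
Invert Kepler's third law: a = (GM · T² / (4π²))^(1/3).
Substituting T = 89596.8 s and GM = 1.062e+21 m³/s²:
a = (1.062e+21 · (89596.8)² / (4π²))^(1/3) m
a ≈ 6e+09 m = 6 Gm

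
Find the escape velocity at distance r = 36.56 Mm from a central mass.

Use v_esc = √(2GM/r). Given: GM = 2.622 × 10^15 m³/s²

Convert to SI: r = 36.56 Mm = 3.656e+07 m.
Escape velocity comes from setting total energy to zero: ½v² − GM/r = 0 ⇒ v_esc = √(2GM / r).
v_esc = √(2 · 2.622e+15 / 3.656e+07) m/s ≈ 1.198e+04 m/s = 11.98 km/s.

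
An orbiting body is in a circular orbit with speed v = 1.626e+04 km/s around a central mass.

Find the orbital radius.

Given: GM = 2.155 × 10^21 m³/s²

Convert to SI: v = 1.626e+04 km/s = 1.626e+07 m/s.
For a circular orbit, v² = GM / r, so r = GM / v².
r = 2.155e+21 / (1.626e+07)² m ≈ 8.151e+06 m = 8.151 × 10^6 m.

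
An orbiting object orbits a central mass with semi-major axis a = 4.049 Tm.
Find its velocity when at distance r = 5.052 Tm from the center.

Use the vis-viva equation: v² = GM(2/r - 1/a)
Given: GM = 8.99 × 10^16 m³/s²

Convert to SI: a = 4.049 Tm = 4.049e+12 m; r = 5.052 Tm = 5.052e+12 m.
Vis-viva: v = √(GM · (2/r − 1/a)).
2/r − 1/a = 2/5.052e+12 − 1/4.049e+12 = 1.48908e-13 m⁻¹.
v = √(8.99e+16 · 1.48908e-13) m/s ≈ 115.7 m/s = 115.7 m/s.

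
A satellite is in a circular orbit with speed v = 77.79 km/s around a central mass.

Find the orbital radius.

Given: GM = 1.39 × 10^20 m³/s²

Convert to SI: v = 77.79 km/s = 77790 m/s.
For a circular orbit, v² = GM / r, so r = GM / v².
r = 1.39e+20 / (77790)² m ≈ 2.297e+10 m = 22.97 Gm.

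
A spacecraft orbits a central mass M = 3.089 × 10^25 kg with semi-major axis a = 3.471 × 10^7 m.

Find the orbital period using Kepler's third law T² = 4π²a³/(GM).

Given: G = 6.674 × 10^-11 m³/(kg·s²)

GM = G · M = 6.674e-11 · 3.089e+25 = 2.0616e+15 m³/s².
Kepler's third law: T = 2π √(a³ / GM).
Substituting a = 3.471e+07 m and GM = 2.0616e+15 m³/s²:
T = 2π √((3.471e+07)³ / 2.0616e+15) s
T ≈ 2.83e+04 s = 7.861 hours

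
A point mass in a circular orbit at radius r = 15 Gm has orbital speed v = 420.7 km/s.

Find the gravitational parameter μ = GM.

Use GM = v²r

Convert to SI: r = 15 Gm = 1.5e+10 m; v = 420.7 km/s = 420700 m/s.
For a circular orbit v² = GM/r, so GM = v² · r.
GM = (420700)² · 1.5e+10 m³/s² ≈ 2.655e+21 m³/s² = 2.655 × 10^21 m³/s².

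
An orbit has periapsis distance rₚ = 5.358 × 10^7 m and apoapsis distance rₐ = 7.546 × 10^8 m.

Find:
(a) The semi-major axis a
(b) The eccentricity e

(a) a = (rₚ + rₐ) / 2 = (5.358e+07 + 7.546e+08) / 2 ≈ 4.041e+08 m = 4.041 × 10^8 m.
(b) e = (rₐ − rₚ) / (rₐ + rₚ) = (7.546e+08 − 5.358e+07) / (7.546e+08 + 5.358e+07) ≈ 0.8674.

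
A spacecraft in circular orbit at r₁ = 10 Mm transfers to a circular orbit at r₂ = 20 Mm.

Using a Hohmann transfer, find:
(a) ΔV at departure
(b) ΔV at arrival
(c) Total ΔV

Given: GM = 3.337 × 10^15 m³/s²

Convert to SI: r₁ = 10 Mm = 1e+07 m; r₂ = 20 Mm = 2e+07 m.
Transfer semi-major axis: a_t = (r₁ + r₂)/2 = (1e+07 + 2e+07)/2 = 1.5e+07 m.
Circular speeds: v₁ = √(GM/r₁) = 18267.5 m/s, v₂ = √(GM/r₂) = 12917 m/s.
Transfer speeds (vis-viva v² = GM(2/r − 1/a_t)): v₁ᵗ = 21093.4 m/s, v₂ᵗ = 10546.7 m/s.
(a) ΔV₁ = |v₁ᵗ − v₁| ≈ 2826 m/s = 2.826 km/s.
(b) ΔV₂ = |v₂ − v₂ᵗ| ≈ 2370 m/s = 2.37 km/s.
(c) ΔV_total = ΔV₁ + ΔV₂ ≈ 5196 m/s = 5.196 km/s.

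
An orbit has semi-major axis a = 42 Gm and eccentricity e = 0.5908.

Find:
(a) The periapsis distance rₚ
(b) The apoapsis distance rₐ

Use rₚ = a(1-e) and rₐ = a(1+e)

Convert to SI: a = 42 Gm = 4.2e+10 m.
(a) rₚ = a(1 − e) = 4.2e+10 · (1 − 0.5908) = 4.2e+10 · 0.4092 ≈ 1.719e+10 m = 17.19 Gm.
(b) rₐ = a(1 + e) = 4.2e+10 · (1 + 0.5908) = 4.2e+10 · 1.5908 ≈ 6.681e+10 m = 66.81 Gm.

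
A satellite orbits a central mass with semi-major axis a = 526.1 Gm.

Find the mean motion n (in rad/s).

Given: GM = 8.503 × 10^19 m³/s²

Convert to SI: a = 526.1 Gm = 5.261e+11 m.
n = √(GM / a³).
n = √(8.503e+19 / (5.261e+11)³) rad/s ≈ 2.416e-08 rad/s.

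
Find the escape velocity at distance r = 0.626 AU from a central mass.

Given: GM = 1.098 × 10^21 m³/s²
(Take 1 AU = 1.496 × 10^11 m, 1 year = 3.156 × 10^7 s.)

Convert to SI: r = 0.626 AU = 9.36496e+10 m.
Escape velocity comes from setting total energy to zero: ½v² − GM/r = 0 ⇒ v_esc = √(2GM / r).
v_esc = √(2 · 1.098e+21 / 9.36496e+10) m/s ≈ 1.531e+05 m/s = 32.3 AU/year.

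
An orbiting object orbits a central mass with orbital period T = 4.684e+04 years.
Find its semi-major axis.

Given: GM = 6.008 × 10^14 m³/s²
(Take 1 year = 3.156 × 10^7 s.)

Convert to SI: T = 4.684e+04 years = 1.47827e+12 s.
Invert Kepler's third law: a = (GM · T² / (4π²))^(1/3).
Substituting T = 1.47827e+12 s and GM = 6.008e+14 m³/s²:
a = (6.008e+14 · (1.47827e+12)² / (4π²))^(1/3) m
a ≈ 3.216e+12 m = 3.216 Tm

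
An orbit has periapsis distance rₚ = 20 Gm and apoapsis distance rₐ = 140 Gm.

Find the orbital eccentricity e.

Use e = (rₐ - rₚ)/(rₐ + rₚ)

Convert to SI: rₚ = 20 Gm = 2e+10 m; rₐ = 140 Gm = 1.4e+11 m.
e = (rₐ − rₚ) / (rₐ + rₚ).
e = (1.4e+11 − 2e+10) / (1.4e+11 + 2e+10) = 1.2e+11 / 1.6e+11 ≈ 0.75.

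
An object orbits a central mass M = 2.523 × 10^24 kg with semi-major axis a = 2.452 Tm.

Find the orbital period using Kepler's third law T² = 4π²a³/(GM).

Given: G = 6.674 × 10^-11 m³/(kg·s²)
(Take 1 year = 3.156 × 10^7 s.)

Convert to SI: a = 2.452 Tm = 2.452e+12 m.
GM = G · M = 6.674e-11 · 2.523e+24 = 1.68385e+14 m³/s².
Kepler's third law: T = 2π √(a³ / GM).
Substituting a = 2.452e+12 m and GM = 1.68385e+14 m³/s²:
T = 2π √((2.452e+12)³ / 1.68385e+14) s
T ≈ 1.859e+12 s = 5.891e+04 years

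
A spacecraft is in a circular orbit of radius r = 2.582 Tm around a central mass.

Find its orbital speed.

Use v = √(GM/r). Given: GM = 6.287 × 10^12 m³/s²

Convert to SI: r = 2.582 Tm = 2.582e+12 m.
For a circular orbit, gravity supplies the centripetal force, so v = √(GM / r).
v = √(6.287e+12 / 2.582e+12) m/s ≈ 1.56 m/s = 1.56 m/s.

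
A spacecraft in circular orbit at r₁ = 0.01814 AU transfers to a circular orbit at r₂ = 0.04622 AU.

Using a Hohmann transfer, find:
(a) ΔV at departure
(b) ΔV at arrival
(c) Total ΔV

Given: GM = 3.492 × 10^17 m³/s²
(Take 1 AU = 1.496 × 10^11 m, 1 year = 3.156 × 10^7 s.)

Convert to SI: r₁ = 0.01814 AU = 2.71374e+09 m; r₂ = 0.04622 AU = 6.91451e+09 m.
Transfer semi-major axis: a_t = (r₁ + r₂)/2 = (2.71374e+09 + 6.91451e+09)/2 = 4.81413e+09 m.
Circular speeds: v₁ = √(GM/r₁) = 11343.6 m/s, v₂ = √(GM/r₂) = 7106.51 m/s.
Transfer speeds (vis-viva v² = GM(2/r − 1/a_t)): v₁ᵗ = 13594.9 m/s, v₂ᵗ = 5335.58 m/s.
(a) ΔV₁ = |v₁ᵗ − v₁| ≈ 2251 m/s = 0.4749 AU/year.
(b) ΔV₂ = |v₂ − v₂ᵗ| ≈ 1771 m/s = 0.3736 AU/year.
(c) ΔV_total = ΔV₁ + ΔV₂ ≈ 4022 m/s = 0.8485 AU/year.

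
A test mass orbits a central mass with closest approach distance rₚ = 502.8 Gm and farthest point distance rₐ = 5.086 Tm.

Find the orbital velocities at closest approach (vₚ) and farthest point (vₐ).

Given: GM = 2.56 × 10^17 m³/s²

Convert to SI: rₚ = 502.8 Gm = 5.028e+11 m; rₐ = 5.086 Tm = 5.086e+12 m.
Use the vis-viva equation v² = GM(2/r − 1/a) with a = (rₚ + rₐ)/2 = (5.028e+11 + 5.086e+12)/2 = 2.7944e+12 m.
vₚ = √(GM · (2/rₚ − 1/a)) = √(2.56e+17 · (2/5.028e+11 − 1/2.7944e+12)) m/s ≈ 962.6 m/s = 962.6 m/s.
vₐ = √(GM · (2/rₐ − 1/a)) = √(2.56e+17 · (2/5.086e+12 − 1/2.7944e+12)) m/s ≈ 95.17 m/s = 95.17 m/s.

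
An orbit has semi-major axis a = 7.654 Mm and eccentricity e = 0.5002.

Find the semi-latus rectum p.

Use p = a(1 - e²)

Convert to SI: a = 7.654 Mm = 7.654e+06 m.
p = a (1 − e²).
p = 7.654e+06 · (1 − (0.5002)²) = 7.654e+06 · 0.7498 ≈ 5.739e+06 m = 5.739 Mm.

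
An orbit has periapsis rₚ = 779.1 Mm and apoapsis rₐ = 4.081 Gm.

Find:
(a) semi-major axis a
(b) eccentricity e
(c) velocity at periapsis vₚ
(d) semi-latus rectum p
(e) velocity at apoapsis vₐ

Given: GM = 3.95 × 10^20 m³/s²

Convert to SI: rₚ = 779.1 Mm = 7.791e+08 m; rₐ = 4.081 Gm = 4.081e+09 m.
(a) a = (rₚ + rₐ)/2 = (7.791e+08 + 4.081e+09)/2 ≈ 2.43e+09 m
(b) e = (rₐ − rₚ)/(rₐ + rₚ) = (4.081e+09 − 7.791e+08)/(4.081e+09 + 7.791e+08) ≈ 0.6794
(c) With a = (rₚ + rₐ)/2 = 2.43005e+09 m, vₚ = √(GM (2/rₚ − 1/a)) = √(3.95e+20 · (2/7.791e+08 − 1/2.43005e+09)) m/s ≈ 9.227e+05 m/s
(d) From a = (rₚ + rₐ)/2 = 2.43005e+09 m and e = (rₐ − rₚ)/(rₐ + rₚ) = 0.679389, p = a(1 − e²) = 2.43005e+09 · (1 − (0.679389)²) ≈ 1.308e+09 m
(e) With a = (rₚ + rₐ)/2 = 2.43005e+09 m, vₐ = √(GM (2/rₐ − 1/a)) = √(3.95e+20 · (2/4.081e+09 − 1/2.43005e+09)) m/s ≈ 1.762e+05 m/s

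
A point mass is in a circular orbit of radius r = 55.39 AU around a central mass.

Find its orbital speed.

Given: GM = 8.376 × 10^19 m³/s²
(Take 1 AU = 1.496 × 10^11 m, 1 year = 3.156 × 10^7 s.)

Convert to SI: r = 55.39 AU = 8.28634e+12 m.
For a circular orbit, gravity supplies the centripetal force, so v = √(GM / r).
v = √(8.376e+19 / 8.28634e+12) m/s ≈ 3179 m/s = 0.6707 AU/year.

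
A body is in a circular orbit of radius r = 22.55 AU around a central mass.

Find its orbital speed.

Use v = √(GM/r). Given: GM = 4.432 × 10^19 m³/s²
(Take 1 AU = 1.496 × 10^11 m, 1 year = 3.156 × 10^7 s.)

Convert to SI: r = 22.55 AU = 3.37348e+12 m.
For a circular orbit, gravity supplies the centripetal force, so v = √(GM / r).
v = √(4.432e+19 / 3.37348e+12) m/s ≈ 3625 m/s = 0.7647 AU/year.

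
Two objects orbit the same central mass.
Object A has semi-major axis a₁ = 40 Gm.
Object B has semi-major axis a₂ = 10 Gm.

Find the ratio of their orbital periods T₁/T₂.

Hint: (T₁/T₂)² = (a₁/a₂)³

Convert to SI: a₁ = 40 Gm = 4e+10 m; a₂ = 10 Gm = 1e+10 m.
From Kepler's third law, (T₁/T₂)² = (a₁/a₂)³, so T₁/T₂ = (a₁/a₂)^(3/2).
a₁/a₂ = 4e+10 / 1e+10 = 4.
T₁/T₂ = (4)^(3/2) ≈ 8.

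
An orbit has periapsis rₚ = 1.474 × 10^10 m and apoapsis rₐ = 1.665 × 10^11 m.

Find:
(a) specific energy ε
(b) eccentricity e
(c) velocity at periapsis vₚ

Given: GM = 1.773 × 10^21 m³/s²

(a) With a = (rₚ + rₐ)/2 = 9.062e+10 m, ε = −GM/(2a) = −1.773e+21/(2 · 9.062e+10) J/kg ≈ -9.783e+09 J/kg
(b) e = (rₐ − rₚ)/(rₐ + rₚ) = (1.665e+11 − 1.474e+10)/(1.665e+11 + 1.474e+10) ≈ 0.8373
(c) With a = (rₚ + rₐ)/2 = 9.062e+10 m, vₚ = √(GM (2/rₚ − 1/a)) = √(1.773e+21 · (2/1.474e+10 − 1/9.062e+10)) m/s ≈ 4.701e+05 m/s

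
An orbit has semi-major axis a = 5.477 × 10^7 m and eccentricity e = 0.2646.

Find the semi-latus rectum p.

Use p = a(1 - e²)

p = a (1 − e²).
p = 5.477e+07 · (1 − (0.2646)²) = 5.477e+07 · 0.929987 ≈ 5.094e+07 m = 5.094 × 10^7 m.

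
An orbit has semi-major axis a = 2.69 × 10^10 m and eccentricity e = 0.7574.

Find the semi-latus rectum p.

p = a (1 − e²).
p = 2.69e+10 · (1 − (0.7574)²) = 2.69e+10 · 0.426345 ≈ 1.147e+10 m = 1.147 × 10^10 m.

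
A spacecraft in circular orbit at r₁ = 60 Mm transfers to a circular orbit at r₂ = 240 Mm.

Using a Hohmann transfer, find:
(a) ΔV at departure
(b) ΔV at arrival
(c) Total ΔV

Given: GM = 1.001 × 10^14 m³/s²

Convert to SI: r₁ = 60 Mm = 6e+07 m; r₂ = 240 Mm = 2.4e+08 m.
Transfer semi-major axis: a_t = (r₁ + r₂)/2 = (6e+07 + 2.4e+08)/2 = 1.5e+08 m.
Circular speeds: v₁ = √(GM/r₁) = 1291.64 m/s, v₂ = √(GM/r₂) = 645.82 m/s.
Transfer speeds (vis-viva v² = GM(2/r − 1/a_t)): v₁ᵗ = 1633.81 m/s, v₂ᵗ = 408.452 m/s.
(a) ΔV₁ = |v₁ᵗ − v₁| ≈ 342.2 m/s = 342.2 m/s.
(b) ΔV₂ = |v₂ − v₂ᵗ| ≈ 237.4 m/s = 237.4 m/s.
(c) ΔV_total = ΔV₁ + ΔV₂ ≈ 579.5 m/s = 579.5 m/s.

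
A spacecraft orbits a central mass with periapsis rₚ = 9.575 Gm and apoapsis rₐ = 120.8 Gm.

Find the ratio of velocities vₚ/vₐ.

Convert to SI: rₚ = 9.575 Gm = 9.575e+09 m; rₐ = 120.8 Gm = 1.208e+11 m.
Conservation of angular momentum gives rₚvₚ = rₐvₐ, so vₚ/vₐ = rₐ/rₚ.
vₚ/vₐ = 1.208e+11 / 9.575e+09 ≈ 12.62.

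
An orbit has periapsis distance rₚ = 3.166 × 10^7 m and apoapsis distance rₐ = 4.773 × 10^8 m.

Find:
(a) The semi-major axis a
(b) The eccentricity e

(a) a = (rₚ + rₐ) / 2 = (3.166e+07 + 4.773e+08) / 2 ≈ 2.545e+08 m = 2.545 × 10^8 m.
(b) e = (rₐ − rₚ) / (rₐ + rₚ) = (4.773e+08 − 3.166e+07) / (4.773e+08 + 3.166e+07) ≈ 0.8756.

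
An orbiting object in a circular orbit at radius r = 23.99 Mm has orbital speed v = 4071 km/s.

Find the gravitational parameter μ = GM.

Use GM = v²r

Convert to SI: r = 23.99 Mm = 2.399e+07 m; v = 4071 km/s = 4.071e+06 m/s.
For a circular orbit v² = GM/r, so GM = v² · r.
GM = (4.071e+06)² · 2.399e+07 m³/s² ≈ 3.976e+20 m³/s² = 3.976 × 10^20 m³/s².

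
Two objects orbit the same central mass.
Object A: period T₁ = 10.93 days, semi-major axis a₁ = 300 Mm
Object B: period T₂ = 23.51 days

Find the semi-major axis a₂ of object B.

Convert to SI: T₁ = 10.93 days = 944352 s; a₁ = 300 Mm = 3e+08 m; T₂ = 23.51 days = 2.03126e+06 s.
Kepler's third law: (T₁/T₂)² = (a₁/a₂)³ ⇒ a₂ = a₁ · (T₂/T₁)^(2/3).
T₂/T₁ = 2.03126e+06 / 944352 = 2.15096.
a₂ = 3e+08 · (2.15096)^(2/3) m ≈ 4.999e+08 m = 499.9 Mm.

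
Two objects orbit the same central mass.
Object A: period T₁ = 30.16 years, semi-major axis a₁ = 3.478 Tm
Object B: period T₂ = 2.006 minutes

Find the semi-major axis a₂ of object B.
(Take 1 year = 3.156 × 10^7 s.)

Convert to SI: T₁ = 30.16 years = 9.5185e+08 s; a₁ = 3.478 Tm = 3.478e+12 m; T₂ = 2.006 minutes = 120.36 s.
Kepler's third law: (T₁/T₂)² = (a₁/a₂)³ ⇒ a₂ = a₁ · (T₂/T₁)^(2/3).
T₂/T₁ = 120.36 / 9.5185e+08 = 1.26449e-07.
a₂ = 3.478e+12 · (1.26449e-07)^(2/3) m ≈ 8.762e+07 m = 87.62 Mm.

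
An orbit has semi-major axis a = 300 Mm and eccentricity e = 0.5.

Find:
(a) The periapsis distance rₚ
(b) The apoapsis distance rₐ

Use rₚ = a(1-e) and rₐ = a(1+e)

Convert to SI: a = 300 Mm = 3e+08 m.
(a) rₚ = a(1 − e) = 3e+08 · (1 − 0.5) = 3e+08 · 0.5 ≈ 1.5e+08 m = 150 Mm.
(b) rₐ = a(1 + e) = 3e+08 · (1 + 0.5) = 3e+08 · 1.5 ≈ 4.5e+08 m = 450 Mm.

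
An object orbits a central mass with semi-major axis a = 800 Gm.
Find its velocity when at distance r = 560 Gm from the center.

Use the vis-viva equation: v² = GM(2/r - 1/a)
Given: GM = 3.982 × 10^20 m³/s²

Convert to SI: a = 800 Gm = 8e+11 m; r = 560 Gm = 5.6e+11 m.
Vis-viva: v = √(GM · (2/r − 1/a)).
2/r − 1/a = 2/5.6e+11 − 1/8e+11 = 2.32143e-12 m⁻¹.
v = √(3.982e+20 · 2.32143e-12) m/s ≈ 3.04e+04 m/s = 30.4 km/s.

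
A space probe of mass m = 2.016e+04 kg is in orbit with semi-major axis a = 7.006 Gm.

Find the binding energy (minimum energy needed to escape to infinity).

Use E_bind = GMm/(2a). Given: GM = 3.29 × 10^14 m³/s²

Convert to SI: a = 7.006 Gm = 7.006e+09 m.
Total orbital energy is E = −GMm/(2a); binding energy is E_bind = −E = GMm/(2a).
E_bind = 3.29e+14 · 2.016e+04 / (2 · 7.006e+09) J ≈ 4.734e+08 J = 473.4 MJ.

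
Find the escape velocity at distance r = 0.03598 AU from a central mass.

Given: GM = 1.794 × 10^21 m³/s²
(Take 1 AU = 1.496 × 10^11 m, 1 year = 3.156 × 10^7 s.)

Convert to SI: r = 0.03598 AU = 5.38261e+09 m.
Escape velocity comes from setting total energy to zero: ½v² − GM/r = 0 ⇒ v_esc = √(2GM / r).
v_esc = √(2 · 1.794e+21 / 5.38261e+09) m/s ≈ 8.165e+05 m/s = 172.2 AU/year.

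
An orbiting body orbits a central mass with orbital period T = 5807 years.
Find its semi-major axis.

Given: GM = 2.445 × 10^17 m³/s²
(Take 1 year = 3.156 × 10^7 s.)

Convert to SI: T = 5807 years = 1.83269e+11 s.
Invert Kepler's third law: a = (GM · T² / (4π²))^(1/3).
Substituting T = 1.83269e+11 s and GM = 2.445e+17 m³/s²:
a = (2.445e+17 · (1.83269e+11)² / (4π²))^(1/3) m
a ≈ 5.925e+12 m = 5.925 Tm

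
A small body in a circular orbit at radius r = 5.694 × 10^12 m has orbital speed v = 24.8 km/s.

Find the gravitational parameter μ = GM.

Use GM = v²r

Convert to SI: v = 24.8 km/s = 24800 m/s.
For a circular orbit v² = GM/r, so GM = v² · r.
GM = (24800)² · 5.694e+12 m³/s² ≈ 3.502e+21 m³/s² = 3.502 × 10^21 m³/s².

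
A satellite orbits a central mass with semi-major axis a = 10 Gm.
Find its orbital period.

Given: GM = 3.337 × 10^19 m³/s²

Convert to SI: a = 10 Gm = 1e+10 m.
Kepler's third law: T = 2π √(a³ / GM).
Substituting a = 1e+10 m and GM = 3.337e+19 m³/s²:
T = 2π √((1e+10)³ / 3.337e+19) s
T ≈ 1.088e+06 s = 12.59 days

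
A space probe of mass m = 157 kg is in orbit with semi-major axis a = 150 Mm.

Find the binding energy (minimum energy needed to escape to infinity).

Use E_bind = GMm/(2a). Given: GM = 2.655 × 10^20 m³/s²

Convert to SI: a = 150 Mm = 1.5e+08 m.
Total orbital energy is E = −GMm/(2a); binding energy is E_bind = −E = GMm/(2a).
E_bind = 2.655e+20 · 157 / (2 · 1.5e+08) J ≈ 1.389e+14 J = 138.9 TJ.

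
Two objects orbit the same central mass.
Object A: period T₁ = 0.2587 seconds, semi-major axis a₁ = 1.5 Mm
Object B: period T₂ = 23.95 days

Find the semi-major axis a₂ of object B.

Convert to SI: a₁ = 1.5 Mm = 1.5e+06 m; T₂ = 23.95 days = 2.06928e+06 s.
Kepler's third law: (T₁/T₂)² = (a₁/a₂)³ ⇒ a₂ = a₁ · (T₂/T₁)^(2/3).
T₂/T₁ = 2.06928e+06 / 0.2587 = 7.99876e+06.
a₂ = 1.5e+06 · (7.99876e+06)^(2/3) m ≈ 5.999e+10 m = 59.99 Gm.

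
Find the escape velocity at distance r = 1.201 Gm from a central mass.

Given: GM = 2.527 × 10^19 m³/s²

Convert to SI: r = 1.201 Gm = 1.201e+09 m.
Escape velocity comes from setting total energy to zero: ½v² − GM/r = 0 ⇒ v_esc = √(2GM / r).
v_esc = √(2 · 2.527e+19 / 1.201e+09) m/s ≈ 2.051e+05 m/s = 205.1 km/s.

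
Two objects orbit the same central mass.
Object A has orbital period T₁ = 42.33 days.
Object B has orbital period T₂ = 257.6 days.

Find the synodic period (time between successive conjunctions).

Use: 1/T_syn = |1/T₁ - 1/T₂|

Convert to SI: T₁ = 42.33 days = 3.65731e+06 s; T₂ = 257.6 days = 2.22566e+07 s.
T_syn = |T₁ · T₂ / (T₁ − T₂)|.
T_syn = |3.65731e+06 · 2.22566e+07 / (3.65731e+06 − 2.22566e+07)| s ≈ 4.376e+06 s = 50.65 days.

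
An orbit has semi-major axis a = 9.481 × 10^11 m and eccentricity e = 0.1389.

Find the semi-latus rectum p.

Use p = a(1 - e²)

p = a (1 − e²).
p = 9.481e+11 · (1 − (0.1389)²) = 9.481e+11 · 0.980707 ≈ 9.298e+11 m = 9.298 × 10^11 m.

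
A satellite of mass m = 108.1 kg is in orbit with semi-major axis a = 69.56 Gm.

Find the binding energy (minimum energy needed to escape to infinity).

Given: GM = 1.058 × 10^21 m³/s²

Convert to SI: a = 69.56 Gm = 6.956e+10 m.
Total orbital energy is E = −GMm/(2a); binding energy is E_bind = −E = GMm/(2a).
E_bind = 1.058e+21 · 108.1 / (2 · 6.956e+10) J ≈ 8.221e+11 J = 822.1 GJ.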